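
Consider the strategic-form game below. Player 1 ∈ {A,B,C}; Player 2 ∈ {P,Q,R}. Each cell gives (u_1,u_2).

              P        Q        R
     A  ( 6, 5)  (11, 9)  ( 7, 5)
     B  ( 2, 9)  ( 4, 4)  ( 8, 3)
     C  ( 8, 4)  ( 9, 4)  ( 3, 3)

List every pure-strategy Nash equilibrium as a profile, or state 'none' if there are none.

PSNE = {(A,Q), (C,P)}

(A,P): not NE [P1→C gives 8>6; P2→Q gives 9>5]
(A,Q): NE
(A,R): not NE [P1→B gives 8>7; P2→Q gives 9>5]
(B,P): not NE [P1→C gives 8>2]
(B,Q): not NE [P1→A gives 11>4; P2→P gives 9>4]
(B,R): not NE [P2→P gives 9>3]
(C,P): NE
(C,Q): not NE [P1→A gives 11>9]
(C,R): not NE [P1→B gives 8>3; P2→Q gives 4>3]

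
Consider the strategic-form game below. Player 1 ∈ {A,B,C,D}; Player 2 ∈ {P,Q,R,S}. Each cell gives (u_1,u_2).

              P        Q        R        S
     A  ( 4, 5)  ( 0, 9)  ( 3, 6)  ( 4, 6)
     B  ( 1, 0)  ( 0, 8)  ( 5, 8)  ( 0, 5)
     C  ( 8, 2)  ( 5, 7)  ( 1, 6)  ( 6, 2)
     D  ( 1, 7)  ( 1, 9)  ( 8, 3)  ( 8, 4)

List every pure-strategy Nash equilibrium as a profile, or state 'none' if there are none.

Nash profiles: (C,Q)

(A,P): not NE [P1→C gives 8>4; P2→Q gives 9>5]
(A,Q): not NE [P1→C gives 5>0]
(A,R): not NE [P1→D gives 8>3; P2→Q gives 9>6]
(A,S): not NE [P1→D gives 8>4; P2→Q gives 9>6]
(B,P): not NE [P1→C gives 8>1; P2→R gives 8>0]
(B,Q): not NE [P1→C gives 5>0]
(B,R): not NE [P1→D gives 8>5]
(B,S): not NE [P1→D gives 8>0; P2→R gives 8>5]
(C,P): not NE [P2→Q gives 7>2]
(C,Q): NE
(C,R): not NE [P1→D gives 8>1; P2→Q gives 7>6]
(C,S): not NE [P1→D gives 8>6; P2→Q gives 7>2]
(D,P): not NE [P1→C gives 8>1; P2→Q gives 9>7]
(D,Q): not NE [P1→C gives 5>1]
(D,R): not NE [P2→Q gives 9>3]
(D,S): not NE [P2→Q gives 9>4]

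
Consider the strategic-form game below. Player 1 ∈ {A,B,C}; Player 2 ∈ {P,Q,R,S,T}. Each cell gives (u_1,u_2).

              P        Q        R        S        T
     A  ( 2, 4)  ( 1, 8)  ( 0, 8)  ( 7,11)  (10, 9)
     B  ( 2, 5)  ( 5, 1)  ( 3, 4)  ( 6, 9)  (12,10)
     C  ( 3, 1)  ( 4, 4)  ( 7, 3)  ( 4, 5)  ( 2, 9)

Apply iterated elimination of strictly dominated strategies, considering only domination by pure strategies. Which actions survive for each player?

P2 drop P (S beats it: A:11>4 B:9>5 C:5>1)
P2 drop Q (S beats it: A:11>8 B:9>1 C:5>4)
P2 drop R (S beats it: A:11>8 B:9>4 C:5>3)
P1 drop C (A beats it: S:7>4 T:10>2)
P1→{A,B} P2→{S,T}

Survivors P1:{A,B} P2:{S,T}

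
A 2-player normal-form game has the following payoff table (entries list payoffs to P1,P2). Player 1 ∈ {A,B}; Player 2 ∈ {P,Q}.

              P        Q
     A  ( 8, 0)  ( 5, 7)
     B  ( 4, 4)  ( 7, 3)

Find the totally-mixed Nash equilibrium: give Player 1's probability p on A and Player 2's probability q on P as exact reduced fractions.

P1 mixes 1/8 on A; P2 mixes 1/3 on P

P1 indiff ⇒ q·8+(1-q)·5 = q·4+(1-q)·7 ⇒ q(4) = (1-q)(2) ⇒ q = 1/3
P2 indiff ⇒ p·0+(1-p)·4 = p·7+(1-p)·3 ⇒ p(-7) = (1-p)(-1) ⇒ p = 1/8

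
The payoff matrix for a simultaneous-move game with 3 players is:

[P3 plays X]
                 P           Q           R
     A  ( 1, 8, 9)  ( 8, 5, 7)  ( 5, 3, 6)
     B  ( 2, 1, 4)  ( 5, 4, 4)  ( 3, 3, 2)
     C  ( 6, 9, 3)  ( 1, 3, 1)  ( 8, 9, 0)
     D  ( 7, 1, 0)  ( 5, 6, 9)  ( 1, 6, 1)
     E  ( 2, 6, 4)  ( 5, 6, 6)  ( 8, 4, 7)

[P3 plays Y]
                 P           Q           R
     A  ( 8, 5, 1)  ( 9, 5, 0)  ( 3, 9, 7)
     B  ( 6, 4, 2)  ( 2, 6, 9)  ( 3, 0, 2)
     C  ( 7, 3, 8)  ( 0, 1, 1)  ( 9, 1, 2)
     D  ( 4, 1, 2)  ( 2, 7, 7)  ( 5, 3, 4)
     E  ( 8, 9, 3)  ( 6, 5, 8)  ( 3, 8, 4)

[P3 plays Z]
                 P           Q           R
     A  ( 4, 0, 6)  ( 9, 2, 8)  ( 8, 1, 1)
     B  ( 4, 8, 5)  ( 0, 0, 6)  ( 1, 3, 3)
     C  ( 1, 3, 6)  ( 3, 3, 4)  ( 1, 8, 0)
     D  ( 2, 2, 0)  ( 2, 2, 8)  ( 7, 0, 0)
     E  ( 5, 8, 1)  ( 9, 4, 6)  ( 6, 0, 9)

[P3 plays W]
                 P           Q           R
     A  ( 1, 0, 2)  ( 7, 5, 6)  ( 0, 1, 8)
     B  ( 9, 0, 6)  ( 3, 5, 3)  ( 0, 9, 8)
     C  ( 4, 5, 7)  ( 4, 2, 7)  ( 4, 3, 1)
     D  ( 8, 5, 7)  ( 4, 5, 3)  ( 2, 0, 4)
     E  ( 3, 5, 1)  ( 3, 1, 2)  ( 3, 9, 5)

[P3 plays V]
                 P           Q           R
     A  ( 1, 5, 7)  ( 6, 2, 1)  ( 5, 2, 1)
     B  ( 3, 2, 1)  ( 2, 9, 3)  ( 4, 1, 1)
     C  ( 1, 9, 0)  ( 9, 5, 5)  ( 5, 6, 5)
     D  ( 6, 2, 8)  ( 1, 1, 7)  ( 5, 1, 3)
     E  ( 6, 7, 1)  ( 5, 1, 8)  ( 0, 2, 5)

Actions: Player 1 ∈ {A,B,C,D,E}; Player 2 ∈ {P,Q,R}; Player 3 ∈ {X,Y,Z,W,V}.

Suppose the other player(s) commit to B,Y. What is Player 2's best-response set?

BR_2 = {Q}

u_2(P vs B,Y) = 4
u_2(Q vs B,Y) = 6
u_2(R vs B,Y) = 0
max payoff 6 at {Q}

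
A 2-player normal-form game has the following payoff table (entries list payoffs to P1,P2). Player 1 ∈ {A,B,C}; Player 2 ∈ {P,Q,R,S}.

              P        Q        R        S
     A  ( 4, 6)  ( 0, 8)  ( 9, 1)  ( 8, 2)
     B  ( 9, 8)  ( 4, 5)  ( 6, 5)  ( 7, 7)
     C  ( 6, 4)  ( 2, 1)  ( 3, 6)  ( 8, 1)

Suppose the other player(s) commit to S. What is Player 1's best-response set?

u_1(A vs S) = 8
u_1(B vs S) = 7
u_1(C vs S) = 8
max payoff 8 at {A,C}

argmax u_1 = {A,C}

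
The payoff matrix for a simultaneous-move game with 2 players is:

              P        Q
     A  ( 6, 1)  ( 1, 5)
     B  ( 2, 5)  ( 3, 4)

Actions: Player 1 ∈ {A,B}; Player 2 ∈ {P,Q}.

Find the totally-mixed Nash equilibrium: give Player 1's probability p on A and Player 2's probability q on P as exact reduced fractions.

P1 indiff ⇒ q·6+(1-q)·1 = q·2+(1-q)·3 ⇒ q(4) = (1-q)(2) ⇒ q = 1/3
P2 indiff ⇒ p·1+(1-p)·5 = p·5+(1-p)·4 ⇒ p(-4) = (1-p)(-1) ⇒ p = 1/5

(p,q) = (1/5, 1/3)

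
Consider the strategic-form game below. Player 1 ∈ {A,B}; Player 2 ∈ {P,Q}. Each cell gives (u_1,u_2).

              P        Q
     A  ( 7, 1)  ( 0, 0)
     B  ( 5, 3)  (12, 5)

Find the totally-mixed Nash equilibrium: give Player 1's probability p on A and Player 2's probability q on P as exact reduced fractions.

P1 indiff ⇒ q·7+(1-q)·0 = q·5+(1-q)·12 ⇒ q(2) = (1-q)(12) ⇒ q = 6/7
P2 indiff ⇒ p·1+(1-p)·3 = p·0+(1-p)·5 ⇒ p(1) = (1-p)(2) ⇒ p = 2/3

P1 mixes 2/3 on A; P2 mixes 6/7 on P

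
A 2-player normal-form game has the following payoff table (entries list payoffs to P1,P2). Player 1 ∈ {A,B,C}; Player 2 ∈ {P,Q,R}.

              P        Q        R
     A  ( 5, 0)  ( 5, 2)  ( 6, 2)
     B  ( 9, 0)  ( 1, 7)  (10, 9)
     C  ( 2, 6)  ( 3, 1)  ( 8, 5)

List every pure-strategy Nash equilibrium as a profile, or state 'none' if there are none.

(A,P): not NE [P1→B gives 9>5; P2→R gives 2>0]
(A,Q): NE
(A,R): not NE [P1→B gives 10>6]
(B,P): not NE [P2→R gives 9>0]
(B,Q): not NE [P1→A gives 5>1; P2→R gives 9>7]
(B,R): NE
(C,P): not NE [P1→B gives 9>2]
(C,Q): not NE [P1→A gives 5>3; P2→P gives 6>1]
(C,R): not NE [P1→B gives 10>8; P2→P gives 6>5]

Nash profiles: (A,Q), (B,R)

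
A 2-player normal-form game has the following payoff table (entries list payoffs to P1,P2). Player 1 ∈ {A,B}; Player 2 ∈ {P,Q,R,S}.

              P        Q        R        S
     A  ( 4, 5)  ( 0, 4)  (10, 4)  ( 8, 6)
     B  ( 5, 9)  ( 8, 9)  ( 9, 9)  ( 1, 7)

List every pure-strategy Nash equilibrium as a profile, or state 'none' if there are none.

(A,P): not NE [P1→B gives 5>4; P2→S gives 6>5]
(A,Q): not NE [P1→B gives 8>0; P2→S gives 6>4]
(A,R): not NE [P2→S gives 6>4]
(A,S): NE
(B,P): NE
(B,Q): NE
(B,R): not NE [P1→A gives 10>9]
(B,S): not NE [P1→A gives 8>1; P2→R gives 9>7]

PSNE = {(A,S), (B,P), (B,Q)}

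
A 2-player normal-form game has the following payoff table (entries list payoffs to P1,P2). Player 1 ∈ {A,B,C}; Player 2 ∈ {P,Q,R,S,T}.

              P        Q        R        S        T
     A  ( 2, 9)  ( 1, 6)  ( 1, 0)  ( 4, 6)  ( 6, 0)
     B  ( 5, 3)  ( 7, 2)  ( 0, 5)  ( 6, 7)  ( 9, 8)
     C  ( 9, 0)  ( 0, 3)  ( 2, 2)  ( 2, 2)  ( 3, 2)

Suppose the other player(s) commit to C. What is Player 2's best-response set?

BR_2 = {Q}

u_2(P vs C) = 0
u_2(Q vs C) = 3
u_2(R vs C) = 2
u_2(S vs C) = 2
u_2(T vs C) = 2
max payoff 3 at {Q}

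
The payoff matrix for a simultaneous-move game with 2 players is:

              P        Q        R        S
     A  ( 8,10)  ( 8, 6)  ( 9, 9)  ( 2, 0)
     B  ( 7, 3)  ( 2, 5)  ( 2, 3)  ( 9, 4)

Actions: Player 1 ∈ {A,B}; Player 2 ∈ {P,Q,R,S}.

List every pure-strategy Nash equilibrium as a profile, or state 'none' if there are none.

NE set: (A,P)

(A,P): NE
(A,Q): not NE [P2→P gives 10>6]
(A,R): not NE [P2→P gives 10>9]
(A,S): not NE [P1→B gives 9>2; P2→P gives 10>0]
(B,P): not NE [P1→A gives 8>7; P2→Q gives 5>3]
(B,Q): not NE [P1→A gives 8>2]
(B,R): not NE [P1→A gives 9>2; P2→Q gives 5>3]
(B,S): not NE [P2→Q gives 5>4]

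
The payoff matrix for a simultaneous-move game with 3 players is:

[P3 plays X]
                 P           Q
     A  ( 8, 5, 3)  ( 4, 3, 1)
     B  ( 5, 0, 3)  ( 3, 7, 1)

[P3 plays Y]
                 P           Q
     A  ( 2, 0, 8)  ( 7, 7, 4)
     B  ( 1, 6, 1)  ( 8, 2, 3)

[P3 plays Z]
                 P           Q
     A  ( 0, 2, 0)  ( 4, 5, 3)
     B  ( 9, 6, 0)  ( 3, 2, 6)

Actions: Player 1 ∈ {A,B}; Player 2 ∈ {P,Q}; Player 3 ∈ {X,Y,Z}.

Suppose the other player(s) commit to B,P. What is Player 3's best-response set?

u_3(X vs B,P) = 3
u_3(Y vs B,P) = 1
u_3(Z vs B,P) = 0
max payoff 3 at {X}

P3 best: {X}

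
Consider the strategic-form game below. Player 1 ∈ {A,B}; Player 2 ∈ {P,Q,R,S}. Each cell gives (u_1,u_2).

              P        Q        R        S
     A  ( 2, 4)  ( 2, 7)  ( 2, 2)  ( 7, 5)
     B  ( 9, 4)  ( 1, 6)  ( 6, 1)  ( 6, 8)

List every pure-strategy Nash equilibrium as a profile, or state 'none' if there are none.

(A,P): not NE [P1→B gives 9>2; P2→Q gives 7>4]
(A,Q): NE
(A,R): not NE [P1→B gives 6>2; P2→Q gives 7>2]
(A,S): not NE [P2→Q gives 7>5]
(B,P): not NE [P2→S gives 8>4]
(B,Q): not NE [P1→A gives 2>1; P2→S gives 8>6]
(B,R): not NE [P2→S gives 8>1]
(B,S): not NE [P1→A gives 7>6]

PSNE = {(A,Q)}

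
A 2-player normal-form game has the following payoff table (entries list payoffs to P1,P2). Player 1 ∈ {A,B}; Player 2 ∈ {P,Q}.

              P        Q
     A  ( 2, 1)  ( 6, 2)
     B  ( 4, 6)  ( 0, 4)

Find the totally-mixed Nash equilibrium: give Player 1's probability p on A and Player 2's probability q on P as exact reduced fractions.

P1 indiff ⇒ q·2+(1-q)·6 = q·4+(1-q)·0 ⇒ q(-2) = (1-q)(-6) ⇒ q = 3/4
P2 indiff ⇒ p·1+(1-p)·6 = p·2+(1-p)·4 ⇒ p(-1) = (1-p)(-2) ⇒ p = 2/3

(p,q) = (2/3, 3/4)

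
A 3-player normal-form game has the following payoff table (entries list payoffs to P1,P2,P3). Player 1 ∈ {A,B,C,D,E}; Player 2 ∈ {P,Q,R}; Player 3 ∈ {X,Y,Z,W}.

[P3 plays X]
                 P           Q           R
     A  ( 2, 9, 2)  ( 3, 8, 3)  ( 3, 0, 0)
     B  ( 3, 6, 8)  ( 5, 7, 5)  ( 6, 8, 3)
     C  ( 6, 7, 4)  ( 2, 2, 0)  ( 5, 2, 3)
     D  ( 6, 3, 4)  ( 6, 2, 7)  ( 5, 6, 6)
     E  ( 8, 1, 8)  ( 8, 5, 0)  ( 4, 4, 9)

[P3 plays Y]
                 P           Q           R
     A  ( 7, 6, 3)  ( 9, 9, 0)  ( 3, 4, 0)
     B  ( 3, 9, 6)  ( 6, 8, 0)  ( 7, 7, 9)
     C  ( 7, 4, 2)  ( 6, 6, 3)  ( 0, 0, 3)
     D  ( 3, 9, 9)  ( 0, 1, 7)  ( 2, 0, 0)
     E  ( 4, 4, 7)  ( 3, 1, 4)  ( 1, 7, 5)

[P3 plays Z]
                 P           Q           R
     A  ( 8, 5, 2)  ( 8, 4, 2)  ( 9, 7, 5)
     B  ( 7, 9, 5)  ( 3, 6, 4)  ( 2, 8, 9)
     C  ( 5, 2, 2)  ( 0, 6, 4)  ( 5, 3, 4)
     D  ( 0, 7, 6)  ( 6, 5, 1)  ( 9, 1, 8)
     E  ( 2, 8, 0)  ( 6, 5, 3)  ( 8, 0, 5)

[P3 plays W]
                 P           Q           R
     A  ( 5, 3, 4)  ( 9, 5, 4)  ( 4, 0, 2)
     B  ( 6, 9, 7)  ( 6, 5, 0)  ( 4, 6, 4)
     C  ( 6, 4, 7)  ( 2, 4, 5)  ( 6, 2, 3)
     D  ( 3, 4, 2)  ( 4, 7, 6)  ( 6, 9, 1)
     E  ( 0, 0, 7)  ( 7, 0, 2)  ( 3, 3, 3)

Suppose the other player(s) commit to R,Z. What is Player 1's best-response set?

BR_1 = {A,D}

u_1(A vs R,Z) = 9
u_1(B vs R,Z) = 2
u_1(C vs R,Z) = 5
u_1(D vs R,Z) = 9
u_1(E vs R,Z) = 8
max payoff 9 at {A,D}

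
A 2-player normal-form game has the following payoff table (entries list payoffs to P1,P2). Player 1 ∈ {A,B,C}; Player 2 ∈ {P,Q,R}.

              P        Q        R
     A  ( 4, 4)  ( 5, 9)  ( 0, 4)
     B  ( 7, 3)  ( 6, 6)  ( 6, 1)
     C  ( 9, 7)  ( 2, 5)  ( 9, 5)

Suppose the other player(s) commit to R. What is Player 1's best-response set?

BR_1 = {C}

u_1(A vs R) = 0
u_1(B vs R) = 6
u_1(C vs R) = 9
max payoff 9 at {C}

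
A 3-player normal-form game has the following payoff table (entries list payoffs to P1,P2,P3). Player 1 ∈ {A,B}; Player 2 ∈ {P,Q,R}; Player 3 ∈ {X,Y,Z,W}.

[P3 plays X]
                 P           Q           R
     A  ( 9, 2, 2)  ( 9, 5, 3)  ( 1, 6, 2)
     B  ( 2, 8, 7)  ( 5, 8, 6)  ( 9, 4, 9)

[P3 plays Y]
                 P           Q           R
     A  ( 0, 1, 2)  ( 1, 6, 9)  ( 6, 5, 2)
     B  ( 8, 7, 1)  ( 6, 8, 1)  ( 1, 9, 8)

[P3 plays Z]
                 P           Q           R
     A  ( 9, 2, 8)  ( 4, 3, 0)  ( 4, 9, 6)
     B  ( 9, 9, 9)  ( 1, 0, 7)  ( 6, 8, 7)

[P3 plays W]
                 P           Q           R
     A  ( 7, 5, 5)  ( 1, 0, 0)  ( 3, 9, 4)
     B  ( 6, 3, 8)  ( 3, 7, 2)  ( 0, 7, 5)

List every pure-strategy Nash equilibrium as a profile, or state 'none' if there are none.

Nash profiles: (B,P,Z)

(A,P,X): not NE [P2→R gives 6>2; P3→Z gives 8>2]
(A,P,Y): not NE [P1→B gives 8>0; P2→Q gives 6>1; P3→Z gives 8>2]
(A,P,Z): not NE [P2→R gives 9>2]
(A,P,W): not NE [P2→R gives 9>5; P3→Z gives 8>5]
(A,Q,X): not NE [P2→R gives 6>5; P3→Y gives 9>3]
(A,Q,Y): not NE [P1→B gives 6>1]
(A,Q,Z): not NE [P2→R gives 9>3; P3→Y gives 9>0]
(A,Q,W): not NE [P1→B gives 3>1; P2→R gives 9>0; P3→Y gives 9>0]
(A,R,X): not NE [P1→B gives 9>1; P3→Z gives 6>2]
(A,R,Y): not NE [P2→Q gives 6>5; P3→Z gives 6>2]
(A,R,Z): not NE [P1→B gives 6>4]
(A,R,W): not NE [P3→Z gives 6>4]
(B,P,X): not NE [P1→A gives 9>2; P3→Z gives 9>7]
(B,P,Y): not NE [P2→R gives 9>7; P3→Z gives 9>1]
(B,P,Z): NE
(B,P,W): not NE [P1→A gives 7>6; P2→R gives 7>3; P3→Z gives 9>8]
(B,Q,X): not NE [P1→A gives 9>5; P3→Z gives 7>6]
(B,Q,Y): not NE [P2→R gives 9>8; P3→Z gives 7>1]
(B,Q,Z): not NE [P1→A gives 4>1; P2→P gives 9>0]
(B,Q,W): not NE [P3→Z gives 7>2]
(B,R,X): not NE [P2→Q gives 8>4]
(B,R,Y): not NE [P1→A gives 6>1; P3→X gives 9>8]
(B,R,Z): not NE [P2→P gives 9>8; P3→X gives 9>7]
(B,R,W): not NE [P1→A gives 3>0; P3→X gives 9>5]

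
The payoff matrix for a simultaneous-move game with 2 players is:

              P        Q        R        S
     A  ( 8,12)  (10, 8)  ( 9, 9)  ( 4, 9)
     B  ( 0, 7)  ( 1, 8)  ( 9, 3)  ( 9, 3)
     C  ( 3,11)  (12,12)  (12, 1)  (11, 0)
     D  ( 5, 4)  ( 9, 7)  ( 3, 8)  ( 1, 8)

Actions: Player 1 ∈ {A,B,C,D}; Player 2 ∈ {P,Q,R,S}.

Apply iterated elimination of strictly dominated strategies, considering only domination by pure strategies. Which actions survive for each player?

P1 drop B (C beats it: P:3>0 Q:12>1 R:12>9 S:11>9)
P1 drop D (A beats it: P:8>5 Q:10>9 R:9>3 S:4>1)
P2 drop R (P beats it: A:12>9 C:11>1)
P2 drop S (P beats it: A:12>9 C:11>0)
P1→{A,C} P2→{P,Q}

Survivors P1:{A,C} P2:{P,Q}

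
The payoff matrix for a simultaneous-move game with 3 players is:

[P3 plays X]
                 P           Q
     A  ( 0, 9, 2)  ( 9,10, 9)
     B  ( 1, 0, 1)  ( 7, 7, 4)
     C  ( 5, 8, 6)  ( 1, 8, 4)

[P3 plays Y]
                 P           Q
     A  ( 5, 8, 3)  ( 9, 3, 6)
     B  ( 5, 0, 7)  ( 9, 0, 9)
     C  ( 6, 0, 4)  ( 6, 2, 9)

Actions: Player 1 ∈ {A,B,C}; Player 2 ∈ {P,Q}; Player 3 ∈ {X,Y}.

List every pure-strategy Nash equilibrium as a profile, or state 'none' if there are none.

(A,P,X): not NE [P1→C gives 5>0; P2→Q gives 10>9; P3→Y gives 3>2]
(A,P,Y): not NE [P1→C gives 6>5]
(A,Q,X): NE
(A,Q,Y): not NE [P2→P gives 8>3; P3→X gives 9>6]
(B,P,X): not NE [P1→C gives 5>1; P2→Q gives 7>0; P3→Y gives 7>1]
(B,P,Y): not NE [P1→C gives 6>5]
(B,Q,X): not NE [P1→A gives 9>7; P3→Y gives 9>4]
(B,Q,Y): NE
(C,P,X): NE
(C,P,Y): not NE [P2→Q gives 2>0; P3→X gives 6>4]
(C,Q,X): not NE [P1→A gives 9>1; P3→Y gives 9>4]
(C,Q,Y): not NE [P1→B gives 9>6]

Nash profiles: (A,Q,X), (B,Q,Y), (C,P,X)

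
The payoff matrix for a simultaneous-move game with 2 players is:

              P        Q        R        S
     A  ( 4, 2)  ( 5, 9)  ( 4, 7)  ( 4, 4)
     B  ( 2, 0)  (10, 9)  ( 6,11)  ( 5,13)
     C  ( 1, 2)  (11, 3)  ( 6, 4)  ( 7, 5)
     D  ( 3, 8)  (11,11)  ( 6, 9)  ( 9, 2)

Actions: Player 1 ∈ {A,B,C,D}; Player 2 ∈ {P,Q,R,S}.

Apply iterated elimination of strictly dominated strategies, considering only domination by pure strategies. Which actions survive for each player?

P2 drop P (Q beats it: A:9>2 B:9>0 C:3>2 D:11>8)
P1 drop A (B beats it: Q:10>5 R:6>4 S:5>4)
P1→{B,C,D} P2→{Q,R,S}

IESDS → P1:{B,C,D} P2:{Q,R,S}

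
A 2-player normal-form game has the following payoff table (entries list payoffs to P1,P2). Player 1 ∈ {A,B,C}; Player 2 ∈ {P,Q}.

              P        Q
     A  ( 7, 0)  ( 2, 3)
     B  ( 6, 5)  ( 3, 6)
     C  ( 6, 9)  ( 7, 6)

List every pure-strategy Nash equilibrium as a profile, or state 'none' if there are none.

(A,P): not NE [P2→Q gives 3>0]
(A,Q): not NE [P1→C gives 7>2]
(B,P): not NE [P1→A gives 7>6; P2→Q gives 6>5]
(B,Q): not NE [P1→C gives 7>3]
(C,P): not NE [P1→A gives 7>6]
(C,Q): not NE [P2→P gives 9>6]

PSNE: ∅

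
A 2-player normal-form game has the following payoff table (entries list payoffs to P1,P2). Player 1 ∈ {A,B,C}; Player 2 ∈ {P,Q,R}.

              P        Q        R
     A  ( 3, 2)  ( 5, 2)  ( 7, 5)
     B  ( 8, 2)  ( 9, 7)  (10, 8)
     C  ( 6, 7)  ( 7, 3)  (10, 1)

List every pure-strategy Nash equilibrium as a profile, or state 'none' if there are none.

(A,P): not NE [P1→B gives 8>3; P2→R gives 5>2]
(A,Q): not NE [P1→B gives 9>5; P2→R gives 5>2]
(A,R): not NE [P1→C gives 10>7]
(B,P): not NE [P2→R gives 8>2]
(B,Q): not NE [P2→R gives 8>7]
(B,R): NE
(C,P): not NE [P1→B gives 8>6]
(C,Q): not NE [P1→B gives 9>7; P2→P gives 7>3]
(C,R): not NE [P2→P gives 7>1]

PSNE = {(B,R)}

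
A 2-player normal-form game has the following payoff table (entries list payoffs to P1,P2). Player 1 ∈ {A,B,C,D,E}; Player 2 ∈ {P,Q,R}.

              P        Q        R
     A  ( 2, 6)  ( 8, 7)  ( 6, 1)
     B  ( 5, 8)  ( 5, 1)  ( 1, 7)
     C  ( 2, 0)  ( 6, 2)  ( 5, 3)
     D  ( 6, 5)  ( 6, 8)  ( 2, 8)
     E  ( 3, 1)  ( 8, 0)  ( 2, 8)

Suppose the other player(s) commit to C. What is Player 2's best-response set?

argmax u_2 = {R}

u_2(P vs C) = 0
u_2(Q vs C) = 2
u_2(R vs C) = 3
max payoff 3 at {R}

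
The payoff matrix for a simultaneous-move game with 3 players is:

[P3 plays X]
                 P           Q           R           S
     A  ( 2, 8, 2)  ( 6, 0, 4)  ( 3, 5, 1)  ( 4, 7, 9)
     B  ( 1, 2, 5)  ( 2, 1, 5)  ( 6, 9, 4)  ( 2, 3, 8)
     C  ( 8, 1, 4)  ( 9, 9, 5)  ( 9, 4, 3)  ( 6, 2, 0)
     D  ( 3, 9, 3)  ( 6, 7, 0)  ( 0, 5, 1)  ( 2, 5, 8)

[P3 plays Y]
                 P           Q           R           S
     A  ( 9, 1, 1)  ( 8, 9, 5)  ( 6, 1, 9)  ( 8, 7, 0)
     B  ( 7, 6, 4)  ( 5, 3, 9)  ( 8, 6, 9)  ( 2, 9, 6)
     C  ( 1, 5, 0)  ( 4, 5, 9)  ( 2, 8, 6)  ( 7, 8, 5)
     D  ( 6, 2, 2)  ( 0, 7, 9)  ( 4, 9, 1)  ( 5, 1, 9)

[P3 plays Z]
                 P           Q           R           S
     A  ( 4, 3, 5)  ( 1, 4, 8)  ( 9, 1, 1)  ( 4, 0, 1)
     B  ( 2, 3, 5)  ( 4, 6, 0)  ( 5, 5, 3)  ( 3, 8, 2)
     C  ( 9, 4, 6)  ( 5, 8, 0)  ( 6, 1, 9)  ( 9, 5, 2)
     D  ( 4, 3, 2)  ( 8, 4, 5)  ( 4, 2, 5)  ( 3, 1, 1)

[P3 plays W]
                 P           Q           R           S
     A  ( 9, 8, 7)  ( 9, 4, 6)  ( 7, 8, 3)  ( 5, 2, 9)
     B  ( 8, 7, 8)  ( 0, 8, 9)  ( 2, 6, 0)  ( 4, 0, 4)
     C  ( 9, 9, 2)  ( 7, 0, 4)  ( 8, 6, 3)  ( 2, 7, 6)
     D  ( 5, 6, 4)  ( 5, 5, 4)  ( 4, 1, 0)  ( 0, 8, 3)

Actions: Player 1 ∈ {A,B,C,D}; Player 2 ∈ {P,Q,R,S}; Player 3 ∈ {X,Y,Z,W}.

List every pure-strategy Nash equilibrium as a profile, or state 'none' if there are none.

PSNE = {(A,P,W)}

(A,P,X): not NE [P1→C gives 8>2; P3→W gives 7>2]
(A,P,Y): not NE [P2→Q gives 9>1; P3→W gives 7>1]
(A,P,Z): not NE [P1→C gives 9>4; P2→Q gives 4>3; P3→W gives 7>5]
(A,P,W): NE
(A,Q,X): not NE [P1→C gives 9>6; P2→P gives 8>0; P3→Z gives 8>4]
(A,Q,Y): not NE [P3→Z gives 8>5]
(A,Q,Z): not NE [P1→D gives 8>1]
(A,Q,W): not NE [P2→R gives 8>4; P3→Z gives 8>6]
(A,R,X): not NE [P1→C gives 9>3; P2→P gives 8>5; P3→Y gives 9>1]
(A,R,Y): not NE [P1→B gives 8>6; P2→Q gives 9>1]
(A,R,Z): not NE [P2→Q gives 4>1; P3→Y gives 9>1]
(A,R,W): not NE [P1→C gives 8>7; P3→Y gives 9>3]
(A,S,X): not NE [P1→C gives 6>4; P2→P gives 8>7]
(A,S,Y): not NE [P2→Q gives 9>7; P3→W gives 9>0]
(A,S,Z): not NE [P1→C gives 9>4; P2→Q gives 4>0; P3→W gives 9>1]
(A,S,W): not NE [P2→R gives 8>2]
(B,P,X): not NE [P1→C gives 8>1; P2→R gives 9>2; P3→W gives 8>5]
(B,P,Y): not NE [P1→A gives 9>7; P2→S gives 9>6; P3→W gives 8>4]
(B,P,Z): not NE [P1→C gives 9>2; P2→S gives 8>3; P3→W gives 8>5]
(B,P,W): not NE [P1→C gives 9>8; P2→Q gives 8>7]
(B,Q,X): not NE [P1→C gives 9>2; P2→R gives 9>1; P3→W gives 9>5]
(B,Q,Y): not NE [P1→A gives 8>5; P2→S gives 9>3]
(B,Q,Z): not NE [P1→D gives 8>4; P2→S gives 8>6; P3→W gives 9>0]
(B,Q,W): not NE [P1→A gives 9>0]
(B,R,X): not NE [P1→C gives 9>6; P3→Y gives 9>4]
(B,R,Y): not NE [P2→S gives 9>6]
(B,R,Z): not NE [P1→A gives 9>5; P2→S gives 8>5; P3→Y gives 9>3]
(B,R,W): not NE [P1→C gives 8>2; P2→Q gives 8>6; P3→Y gives 9>0]
(B,S,X): not NE [P1→C gives 6>2; P2→R gives 9>3]
(B,S,Y): not NE [P1→A gives 8>2; P3→X gives 8>6]
(B,S,Z): not NE [P1→C gives 9>3; P3→X gives 8>2]
(B,S,W): not NE [P1→A gives 5>4; P2→Q gives 8>0; P3→X gives 8>4]
(C,P,X): not NE [P2→Q gives 9>1; P3→Z gives 6>4]
(C,P,Y): not NE [P1→A gives 9>1; P2→S gives 8>5; P3→Z gives 6>0]
(C,P,Z): not NE [P2→Q gives 8>4]
(C,P,W): not NE [P3→Z gives 6>2]
(C,Q,X): not NE [P3→Y gives 9>5]
(C,Q,Y): not NE [P1→A gives 8>4; P2→S gives 8>5]
(C,Q,Z): not NE [P1→D gives 8>5; P3→Y gives 9>0]
(C,Q,W): not NE [P1→A gives 9>7; P2→P gives 9>0; P3→Y gives 9>4]
(C,R,X): not NE [P2→Q gives 9>4; P3→Z gives 9>3]
(C,R,Y): not NE [P1→B gives 8>2; P3→Z gives 9>6]
(C,R,Z): not NE [P1→A gives 9>6; P2→Q gives 8>1]
(C,R,W): not NE [P2→P gives 9>6; P3→Z gives 9>3]
(C,S,X): not NE [P2→Q gives 9>2; P3→W gives 6>0]
(C,S,Y): not NE [P1→A gives 8>7; P3→W gives 6>5]
(C,S,Z): not NE [P2→Q gives 8>5; P3→W gives 6>2]
(C,S,W): not NE [P1→A gives 5>2; P2→P gives 9>7]
(D,P,X): not NE [P1→C gives 8>3; P3→W gives 4>3]
(D,P,Y): not NE [P1→A gives 9>6; P2→R gives 9>2; P3→W gives 4>2]
(D,P,Z): not NE [P1→C gives 9>4; P2→Q gives 4>3; P3→W gives 4>2]
(D,P,W): not NE [P1→C gives 9>5; P2→S gives 8>6]
(D,Q,X): not NE [P1→C gives 9>6; P2→P gives 9>7; P3→Y gives 9>0]
(D,Q,Y): not NE [P1→A gives 8>0; P2→R gives 9>7]
(D,Q,Z): not NE [P3→Y gives 9>5]
(D,Q,W): not NE [P1→A gives 9>5; P2→S gives 8>5; P3→Y gives 9>4]
(D,R,X): not NE [P1→C gives 9>0; P2→P gives 9>5; P3→Z gives 5>1]
(D,R,Y): not NE [P1→B gives 8>4; P3→Z gives 5>1]
(D,R,Z): not NE [P1→A gives 9>4; P2→Q gives 4>2]
(D,R,W): not NE [P1→C gives 8>4; P2→S gives 8>1; P3→Z gives 5>0]
(D,S,X): not NE [P1→C gives 6>2; P2→P gives 9>5; P3→Y gives 9>8]
(D,S,Y): not NE [P1→A gives 8>5; P2→R gives 9>1]
(D,S,Z): not NE [P1→C gives 9>3; P2→Q gives 4>1; P3→Y gives 9>1]
(D,S,W): not NE [P1→A gives 5>0; P3→Y gives 9>3]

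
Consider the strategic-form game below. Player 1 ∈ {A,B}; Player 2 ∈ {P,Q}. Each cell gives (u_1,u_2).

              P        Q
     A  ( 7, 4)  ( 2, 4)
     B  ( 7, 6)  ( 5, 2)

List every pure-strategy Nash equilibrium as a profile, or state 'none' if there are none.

NE set: (A,P), (B,P)

(A,P): NE
(A,Q): not NE [P1→B gives 5>2]
(B,P): NE
(B,Q): not NE [P2→P gives 6>2]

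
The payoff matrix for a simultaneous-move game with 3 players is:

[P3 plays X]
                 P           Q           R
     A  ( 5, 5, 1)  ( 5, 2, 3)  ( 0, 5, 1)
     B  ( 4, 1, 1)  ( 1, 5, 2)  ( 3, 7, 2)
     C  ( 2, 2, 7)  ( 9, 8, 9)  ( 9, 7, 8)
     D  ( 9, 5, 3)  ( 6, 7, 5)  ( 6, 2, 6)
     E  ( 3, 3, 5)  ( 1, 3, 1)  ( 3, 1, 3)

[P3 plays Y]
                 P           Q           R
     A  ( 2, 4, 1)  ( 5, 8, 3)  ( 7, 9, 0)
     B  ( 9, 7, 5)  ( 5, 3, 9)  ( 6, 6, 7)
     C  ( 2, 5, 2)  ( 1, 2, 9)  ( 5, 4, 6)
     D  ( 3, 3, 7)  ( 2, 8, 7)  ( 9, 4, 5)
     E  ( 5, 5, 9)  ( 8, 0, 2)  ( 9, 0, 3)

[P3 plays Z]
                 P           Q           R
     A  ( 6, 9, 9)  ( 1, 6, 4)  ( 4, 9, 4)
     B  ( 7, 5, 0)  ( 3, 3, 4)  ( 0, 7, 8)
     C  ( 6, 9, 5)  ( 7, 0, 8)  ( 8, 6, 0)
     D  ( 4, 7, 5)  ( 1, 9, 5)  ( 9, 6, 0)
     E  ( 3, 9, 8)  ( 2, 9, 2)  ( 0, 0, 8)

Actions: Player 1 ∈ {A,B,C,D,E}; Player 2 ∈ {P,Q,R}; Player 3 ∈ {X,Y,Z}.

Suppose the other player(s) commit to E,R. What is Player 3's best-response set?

u_3(X vs E,R) = 3
u_3(Y vs E,R) = 3
u_3(Z vs E,R) = 8
max payoff 8 at {Z}

P3 best: {Z}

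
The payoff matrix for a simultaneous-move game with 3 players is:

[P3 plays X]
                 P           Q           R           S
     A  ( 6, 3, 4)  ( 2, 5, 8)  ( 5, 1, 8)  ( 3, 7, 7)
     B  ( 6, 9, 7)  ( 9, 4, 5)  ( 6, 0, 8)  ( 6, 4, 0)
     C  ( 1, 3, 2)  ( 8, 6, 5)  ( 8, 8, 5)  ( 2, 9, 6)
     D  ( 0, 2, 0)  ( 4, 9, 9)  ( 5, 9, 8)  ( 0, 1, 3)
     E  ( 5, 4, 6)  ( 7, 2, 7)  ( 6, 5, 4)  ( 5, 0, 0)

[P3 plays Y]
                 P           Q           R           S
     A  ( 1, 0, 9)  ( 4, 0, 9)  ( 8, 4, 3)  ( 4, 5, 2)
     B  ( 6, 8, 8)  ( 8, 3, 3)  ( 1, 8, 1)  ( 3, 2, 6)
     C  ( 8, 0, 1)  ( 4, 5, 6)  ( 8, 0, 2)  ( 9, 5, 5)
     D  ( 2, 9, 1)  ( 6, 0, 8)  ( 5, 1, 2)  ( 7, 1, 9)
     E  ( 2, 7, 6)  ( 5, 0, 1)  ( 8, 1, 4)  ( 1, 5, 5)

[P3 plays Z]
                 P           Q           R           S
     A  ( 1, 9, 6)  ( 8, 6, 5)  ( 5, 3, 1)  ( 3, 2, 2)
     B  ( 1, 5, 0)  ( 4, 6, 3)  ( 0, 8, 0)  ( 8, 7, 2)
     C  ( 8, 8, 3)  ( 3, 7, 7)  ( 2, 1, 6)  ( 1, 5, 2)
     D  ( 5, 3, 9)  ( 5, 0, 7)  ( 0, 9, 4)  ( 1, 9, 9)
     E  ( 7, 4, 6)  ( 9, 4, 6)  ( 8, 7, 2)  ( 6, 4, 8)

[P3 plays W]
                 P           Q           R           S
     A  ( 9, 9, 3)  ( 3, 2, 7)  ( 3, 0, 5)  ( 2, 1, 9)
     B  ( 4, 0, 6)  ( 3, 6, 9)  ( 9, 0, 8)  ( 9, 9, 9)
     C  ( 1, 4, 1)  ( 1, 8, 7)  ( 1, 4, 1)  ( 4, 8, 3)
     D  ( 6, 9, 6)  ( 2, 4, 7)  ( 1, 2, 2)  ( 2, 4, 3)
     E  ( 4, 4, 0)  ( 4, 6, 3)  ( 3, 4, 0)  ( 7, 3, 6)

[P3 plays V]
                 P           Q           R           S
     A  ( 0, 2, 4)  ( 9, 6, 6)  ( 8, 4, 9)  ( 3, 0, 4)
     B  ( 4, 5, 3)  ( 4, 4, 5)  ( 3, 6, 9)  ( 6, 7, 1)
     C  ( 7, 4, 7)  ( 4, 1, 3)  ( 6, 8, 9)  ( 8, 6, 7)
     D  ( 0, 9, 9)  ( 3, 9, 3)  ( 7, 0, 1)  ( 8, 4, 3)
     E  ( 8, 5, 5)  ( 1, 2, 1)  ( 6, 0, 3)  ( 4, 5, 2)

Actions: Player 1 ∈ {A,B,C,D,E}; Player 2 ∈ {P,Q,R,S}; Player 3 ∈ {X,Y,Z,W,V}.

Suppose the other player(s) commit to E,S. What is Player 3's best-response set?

u_3(X vs E,S) = 0
u_3(Y vs E,S) = 5
u_3(Z vs E,S) = 8
u_3(W vs E,S) = 6
u_3(V vs E,S) = 2
max payoff 8 at {Z}

P3 best: {Z}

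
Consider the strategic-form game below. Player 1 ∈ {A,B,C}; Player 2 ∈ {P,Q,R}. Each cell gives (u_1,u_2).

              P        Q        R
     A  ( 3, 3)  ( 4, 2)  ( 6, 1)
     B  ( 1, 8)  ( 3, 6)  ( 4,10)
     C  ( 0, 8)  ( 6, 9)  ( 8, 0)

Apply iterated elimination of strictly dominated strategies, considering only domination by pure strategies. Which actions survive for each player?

IESDS → P1:{A,C} P2:{P,Q}

P1 drop B (A beats it: P:3>1 Q:4>3 R:6>4)
P2 drop R (P beats it: A:3>1 C:8>0)
P1→{A,C} P2→{P,Q}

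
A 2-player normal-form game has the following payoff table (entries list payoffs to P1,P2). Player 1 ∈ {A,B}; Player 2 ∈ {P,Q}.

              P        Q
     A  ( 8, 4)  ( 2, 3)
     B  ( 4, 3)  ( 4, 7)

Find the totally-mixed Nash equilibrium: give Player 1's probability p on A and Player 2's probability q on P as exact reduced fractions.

P1 indiff ⇒ q·8+(1-q)·2 = q·4+(1-q)·4 ⇒ q(4) = (1-q)(2) ⇒ q = 1/3
P2 indiff ⇒ p·4+(1-p)·3 = p·3+(1-p)·7 ⇒ p(1) = (1-p)(4) ⇒ p = 4/5

p=4/5, q=1/3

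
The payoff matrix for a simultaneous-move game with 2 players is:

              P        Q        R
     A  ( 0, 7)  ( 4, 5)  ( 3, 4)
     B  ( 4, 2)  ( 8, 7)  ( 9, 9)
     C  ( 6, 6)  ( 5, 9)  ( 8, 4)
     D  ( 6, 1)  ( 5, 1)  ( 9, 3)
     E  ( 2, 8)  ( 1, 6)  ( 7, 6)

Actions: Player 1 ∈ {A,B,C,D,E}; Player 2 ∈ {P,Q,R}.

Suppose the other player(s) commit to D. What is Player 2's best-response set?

u_2(P vs D) = 1
u_2(Q vs D) = 1
u_2(R vs D) = 3
max payoff 3 at {R}

BR_2 = {R}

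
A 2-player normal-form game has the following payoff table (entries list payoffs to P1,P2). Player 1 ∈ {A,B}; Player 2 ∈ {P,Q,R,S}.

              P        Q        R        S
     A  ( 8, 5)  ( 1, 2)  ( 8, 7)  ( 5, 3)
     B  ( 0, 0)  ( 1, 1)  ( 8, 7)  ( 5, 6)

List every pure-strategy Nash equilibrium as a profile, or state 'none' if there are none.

(A,P): not NE [P2→R gives 7>5]
(A,Q): not NE [P2→R gives 7>2]
(A,R): NE
(A,S): not NE [P2→R gives 7>3]
(B,P): not NE [P1→A gives 8>0; P2→R gives 7>0]
(B,Q): not NE [P2→R gives 7>1]
(B,R): NE
(B,S): not NE [P2→R gives 7>6]

Nash profiles: (A,R), (B,R)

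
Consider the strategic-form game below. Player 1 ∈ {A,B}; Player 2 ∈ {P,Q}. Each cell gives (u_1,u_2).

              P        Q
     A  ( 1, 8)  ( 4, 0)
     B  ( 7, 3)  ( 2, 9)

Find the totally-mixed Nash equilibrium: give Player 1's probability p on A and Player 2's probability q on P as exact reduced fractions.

P1 indiff ⇒ q·1+(1-q)·4 = q·7+(1-q)·2 ⇒ q(-6) = (1-q)(-2) ⇒ q = 1/4
P2 indiff ⇒ p·8+(1-p)·3 = p·0+(1-p)·9 ⇒ p(8) = (1-p)(6) ⇒ p = 3/7

p=3/7, q=1/4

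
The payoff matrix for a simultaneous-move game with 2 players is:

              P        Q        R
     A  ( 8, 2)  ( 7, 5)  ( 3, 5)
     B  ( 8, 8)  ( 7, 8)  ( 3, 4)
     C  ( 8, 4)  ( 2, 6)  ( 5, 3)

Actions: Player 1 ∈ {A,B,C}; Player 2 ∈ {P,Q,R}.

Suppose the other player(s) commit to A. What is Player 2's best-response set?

BR_2 = {Q,R}

u_2(P vs A) = 2
u_2(Q vs A) = 5
u_2(R vs A) = 5
max payoff 5 at {Q,R}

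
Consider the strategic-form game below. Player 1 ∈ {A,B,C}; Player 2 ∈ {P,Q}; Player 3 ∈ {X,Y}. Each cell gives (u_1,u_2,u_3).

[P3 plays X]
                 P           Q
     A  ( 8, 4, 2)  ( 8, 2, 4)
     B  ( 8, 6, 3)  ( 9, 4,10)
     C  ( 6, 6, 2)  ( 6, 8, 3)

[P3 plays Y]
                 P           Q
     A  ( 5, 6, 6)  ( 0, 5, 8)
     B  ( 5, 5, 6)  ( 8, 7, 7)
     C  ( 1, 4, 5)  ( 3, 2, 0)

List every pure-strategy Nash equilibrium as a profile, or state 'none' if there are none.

(A,P,X): not NE [P3→Y gives 6>2]
(A,P,Y): NE
(A,Q,X): not NE [P1→B gives 9>8; P2→P gives 4>2; P3→Y gives 8>4]
(A,Q,Y): not NE [P1→B gives 8>0; P2→P gives 6>5]
(B,P,X): not NE [P3→Y gives 6>3]
(B,P,Y): not NE [P2→Q gives 7>5]
(B,Q,X): not NE [P2→P gives 6>4]
(B,Q,Y): not NE [P3→X gives 10>7]
(C,P,X): not NE [P1→B gives 8>6; P2→Q gives 8>6; P3→Y gives 5>2]
(C,P,Y): not NE [P1→B gives 5>1]
(C,Q,X): not NE [P1→B gives 9>6]
(C,Q,Y): not NE [P1→B gives 8>3; P2→P gives 4>2; P3→X gives 3>0]

Nash profiles: (A,P,Y)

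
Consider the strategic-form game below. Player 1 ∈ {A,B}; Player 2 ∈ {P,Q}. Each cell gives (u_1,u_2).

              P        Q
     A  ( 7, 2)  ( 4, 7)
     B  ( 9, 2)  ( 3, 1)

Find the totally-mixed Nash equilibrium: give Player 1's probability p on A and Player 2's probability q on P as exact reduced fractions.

(p,q) = (1/6, 1/3)

P1 indiff ⇒ q·7+(1-q)·4 = q·9+(1-q)·3 ⇒ q(-2) = (1-q)(-1) ⇒ q = 1/3
P2 indiff ⇒ p·2+(1-p)·2 = p·7+(1-p)·1 ⇒ p(-5) = (1-p)(-1) ⇒ p = 1/6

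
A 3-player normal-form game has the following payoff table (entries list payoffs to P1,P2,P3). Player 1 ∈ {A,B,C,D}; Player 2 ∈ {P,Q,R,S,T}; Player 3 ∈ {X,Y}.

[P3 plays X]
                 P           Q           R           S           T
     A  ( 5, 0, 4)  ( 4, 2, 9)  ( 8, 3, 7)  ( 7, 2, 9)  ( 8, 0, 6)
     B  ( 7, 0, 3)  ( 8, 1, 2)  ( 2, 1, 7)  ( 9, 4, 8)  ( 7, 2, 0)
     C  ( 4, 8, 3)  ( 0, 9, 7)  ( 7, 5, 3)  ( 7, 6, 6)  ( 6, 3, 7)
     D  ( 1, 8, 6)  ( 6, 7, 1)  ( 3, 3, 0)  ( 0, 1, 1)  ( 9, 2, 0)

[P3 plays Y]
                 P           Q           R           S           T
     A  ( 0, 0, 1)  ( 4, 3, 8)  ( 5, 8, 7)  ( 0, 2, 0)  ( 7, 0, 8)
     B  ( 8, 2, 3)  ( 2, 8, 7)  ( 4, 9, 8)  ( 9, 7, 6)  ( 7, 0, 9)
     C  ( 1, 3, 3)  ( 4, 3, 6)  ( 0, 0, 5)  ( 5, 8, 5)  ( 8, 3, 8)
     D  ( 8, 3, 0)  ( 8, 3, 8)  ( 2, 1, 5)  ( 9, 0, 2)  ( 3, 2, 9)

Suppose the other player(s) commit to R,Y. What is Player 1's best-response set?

BR_1 = {A}

u_1(A vs R,Y) = 5
u_1(B vs R,Y) = 4
u_1(C vs R,Y) = 0
u_1(D vs R,Y) = 2
max payoff 5 at {A}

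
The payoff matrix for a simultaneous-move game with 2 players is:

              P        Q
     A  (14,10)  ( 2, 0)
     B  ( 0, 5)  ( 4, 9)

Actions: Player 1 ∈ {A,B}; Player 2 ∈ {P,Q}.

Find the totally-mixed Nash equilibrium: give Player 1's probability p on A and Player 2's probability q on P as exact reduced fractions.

p=2/7, q=1/8

P1 indiff ⇒ q·14+(1-q)·2 = q·0+(1-q)·4 ⇒ q(14) = (1-q)(2) ⇒ q = 1/8
P2 indiff ⇒ p·10+(1-p)·5 = p·0+(1-p)·9 ⇒ p(10) = (1-p)(4) ⇒ p = 2/7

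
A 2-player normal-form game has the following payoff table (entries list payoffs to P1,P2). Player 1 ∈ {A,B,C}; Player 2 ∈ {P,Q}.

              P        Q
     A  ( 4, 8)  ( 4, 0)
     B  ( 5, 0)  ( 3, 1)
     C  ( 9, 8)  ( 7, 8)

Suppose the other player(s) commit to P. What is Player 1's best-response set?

argmax u_1 = {C}

u_1(A vs P) = 4
u_1(B vs P) = 5
u_1(C vs P) = 9
max payoff 9 at {C}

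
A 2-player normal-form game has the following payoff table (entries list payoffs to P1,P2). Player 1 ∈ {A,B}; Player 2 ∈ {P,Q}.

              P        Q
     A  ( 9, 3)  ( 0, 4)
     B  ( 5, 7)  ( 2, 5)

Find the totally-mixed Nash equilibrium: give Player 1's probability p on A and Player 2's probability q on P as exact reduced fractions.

P1 mixes 2/3 on A; P2 mixes 1/3 on P

P1 indiff ⇒ q·9+(1-q)·0 = q·5+(1-q)·2 ⇒ q(4) = (1-q)(2) ⇒ q = 1/3
P2 indiff ⇒ p·3+(1-p)·7 = p·4+(1-p)·5 ⇒ p(-1) = (1-p)(-2) ⇒ p = 2/3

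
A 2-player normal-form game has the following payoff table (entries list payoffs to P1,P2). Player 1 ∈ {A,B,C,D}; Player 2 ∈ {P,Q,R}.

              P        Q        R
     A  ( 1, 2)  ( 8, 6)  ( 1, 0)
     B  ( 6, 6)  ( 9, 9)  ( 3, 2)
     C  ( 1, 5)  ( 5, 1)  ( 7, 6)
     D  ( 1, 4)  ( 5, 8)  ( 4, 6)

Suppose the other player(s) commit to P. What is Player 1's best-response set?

argmax u_1 = {B}

u_1(A vs P) = 1
u_1(B vs P) = 6
u_1(C vs P) = 1
u_1(D vs P) = 1
max payoff 6 at {B}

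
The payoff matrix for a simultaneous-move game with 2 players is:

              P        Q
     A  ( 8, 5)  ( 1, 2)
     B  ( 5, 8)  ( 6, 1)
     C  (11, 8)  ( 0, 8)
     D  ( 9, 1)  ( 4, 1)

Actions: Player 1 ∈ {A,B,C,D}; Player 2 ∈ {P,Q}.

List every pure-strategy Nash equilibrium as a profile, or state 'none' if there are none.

PSNE = {(C,P)}

(A,P): not NE [P1→C gives 11>8]
(A,Q): not NE [P1→B gives 6>1; P2→P gives 5>2]
(B,P): not NE [P1→C gives 11>5]
(B,Q): not NE [P2→P gives 8>1]
(C,P): NE
(C,Q): not NE [P1→B gives 6>0]
(D,P): not NE [P1→C gives 11>9]
(D,Q): not NE [P1→B gives 6>4]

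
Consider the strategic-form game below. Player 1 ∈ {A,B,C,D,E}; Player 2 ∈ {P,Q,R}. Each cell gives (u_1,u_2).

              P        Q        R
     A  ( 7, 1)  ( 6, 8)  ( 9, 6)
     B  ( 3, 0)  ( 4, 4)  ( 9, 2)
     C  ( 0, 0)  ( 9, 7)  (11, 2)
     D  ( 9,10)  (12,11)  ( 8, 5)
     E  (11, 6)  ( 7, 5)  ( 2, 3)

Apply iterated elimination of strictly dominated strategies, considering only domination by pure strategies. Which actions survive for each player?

IESDS → P1:{D,E} P2:{P,Q}

P2 drop R (Q beats it: A:8>6 B:4>2 C:7>2 D:11>5 E:5>3)
P1 drop A (D beats it: P:9>7 Q:12>6)
P1 drop B (D beats it: P:9>3 Q:12>4)
P1 drop C (D beats it: P:9>0 Q:12>9)
P1→{D,E} P2→{P,Q}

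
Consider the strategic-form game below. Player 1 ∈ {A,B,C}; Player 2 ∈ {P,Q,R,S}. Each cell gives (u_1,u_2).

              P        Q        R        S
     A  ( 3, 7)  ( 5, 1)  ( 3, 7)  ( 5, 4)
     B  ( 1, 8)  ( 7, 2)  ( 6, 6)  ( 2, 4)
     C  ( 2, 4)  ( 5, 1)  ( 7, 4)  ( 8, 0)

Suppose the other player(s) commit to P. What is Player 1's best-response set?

u_1(A vs P) = 3
u_1(B vs P) = 1
u_1(C vs P) = 2
max payoff 3 at {A}

BR_1 = {A}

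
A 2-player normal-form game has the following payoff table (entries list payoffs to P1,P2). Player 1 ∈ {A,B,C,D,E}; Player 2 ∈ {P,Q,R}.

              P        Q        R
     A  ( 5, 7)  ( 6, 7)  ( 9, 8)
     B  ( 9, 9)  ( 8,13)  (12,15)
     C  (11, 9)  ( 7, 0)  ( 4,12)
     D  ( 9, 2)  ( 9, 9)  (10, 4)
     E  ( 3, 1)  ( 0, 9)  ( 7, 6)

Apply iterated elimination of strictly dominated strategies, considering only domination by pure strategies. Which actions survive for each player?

P1 drop A (B beats it: P:9>5 Q:8>6 R:12>9)
P1 drop E (B beats it: P:9>3 Q:8>0 R:12>7)
P2 drop P (R beats it: B:15>9 C:12>9 D:4>2)
P1 drop C (B beats it: Q:8>7 R:12>4)
P1→{B,D} P2→{Q,R}

Survivors P1:{B,D} P2:{Q,R}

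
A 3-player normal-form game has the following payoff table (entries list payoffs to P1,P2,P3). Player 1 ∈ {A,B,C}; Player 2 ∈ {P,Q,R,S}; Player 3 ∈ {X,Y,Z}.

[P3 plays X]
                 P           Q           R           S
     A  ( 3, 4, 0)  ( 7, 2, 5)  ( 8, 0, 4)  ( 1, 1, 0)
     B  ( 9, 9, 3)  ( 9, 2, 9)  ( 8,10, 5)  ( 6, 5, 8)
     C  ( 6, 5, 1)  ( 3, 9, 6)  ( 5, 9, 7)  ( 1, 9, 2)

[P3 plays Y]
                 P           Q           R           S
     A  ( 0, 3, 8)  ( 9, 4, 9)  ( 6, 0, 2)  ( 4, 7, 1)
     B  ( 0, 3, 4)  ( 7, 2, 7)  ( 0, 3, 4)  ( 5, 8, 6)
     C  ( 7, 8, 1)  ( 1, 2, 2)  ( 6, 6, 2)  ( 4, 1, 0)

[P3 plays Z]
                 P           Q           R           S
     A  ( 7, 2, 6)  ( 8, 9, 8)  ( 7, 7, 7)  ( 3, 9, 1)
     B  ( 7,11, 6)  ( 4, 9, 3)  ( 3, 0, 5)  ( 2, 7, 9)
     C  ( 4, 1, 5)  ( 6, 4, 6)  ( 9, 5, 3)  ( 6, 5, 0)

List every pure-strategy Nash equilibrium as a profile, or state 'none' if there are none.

(A,P,X): not NE [P1→B gives 9>3; P3→Y gives 8>0]
(A,P,Y): not NE [P1→C gives 7>0; P2→S gives 7>3]
(A,P,Z): not NE [P2→S gives 9>2; P3→Y gives 8>6]
(A,Q,X): not NE [P1→B gives 9>7; P2→P gives 4>2; P3→Y gives 9>5]
(A,Q,Y): not NE [P2→S gives 7>4]
(A,Q,Z): not NE [P3→Y gives 9>8]
(A,R,X): not NE [P2→P gives 4>0; P3→Z gives 7>4]
(A,R,Y): not NE [P2→S gives 7>0; P3→Z gives 7>2]
(A,R,Z): not NE [P1→C gives 9>7; P2→S gives 9>7]
(A,S,X): not NE [P1→B gives 6>1; P2→P gives 4>1; P3→Z gives 1>0]
(A,S,Y): not NE [P1→B gives 5>4]
(A,S,Z): not NE [P1→C gives 6>3]
(B,P,X): not NE [P2→R gives 10>9; P3→Z gives 6>3]
(B,P,Y): not NE [P1→C gives 7>0; P2→S gives 8>3; P3→Z gives 6>4]
(B,P,Z): NE
(B,Q,X): not NE [P2→R gives 10>2]
(B,Q,Y): not NE [P1→A gives 9>7; P2→S gives 8>2; P3→X gives 9>7]
(B,Q,Z): not NE [P1→A gives 8>4; P2→P gives 11>9; P3→X gives 9>3]
(B,R,X): NE
(B,R,Y): not NE [P1→C gives 6>0; P2→S gives 8>3; P3→Z gives 5>4]
(B,R,Z): not NE [P1→C gives 9>3; P2→P gives 11>0]
(B,S,X): not NE [P2→R gives 10>5; P3→Z gives 9>8]
(B,S,Y): not NE [P3→Z gives 9>6]
(B,S,Z): not NE [P1→C gives 6>2; P2→P gives 11>7]
(C,P,X): not NE [P1→B gives 9>6; P2→S gives 9>5; P3→Z gives 5>1]
(C,P,Y): not NE [P3→Z gives 5>1]
(C,P,Z): not NE [P1→B gives 7>4; P2→S gives 5>1]
(C,Q,X): not NE [P1→B gives 9>3]
(C,Q,Y): not NE [P1→A gives 9>1; P2→P gives 8>2; P3→Z gives 6>2]
(C,Q,Z): not NE [P1→A gives 8>6; P2→S gives 5>4]
(C,R,X): not NE [P1→B gives 8>5]
(C,R,Y): not NE [P2→P gives 8>6; P3→X gives 7>2]
(C,R,Z): not NE [P3→X gives 7>3]
(C,S,X): not NE [P1→B gives 6>1]
(C,S,Y): not NE [P1→B gives 5>4; P2→P gives 8>1; P3→X gives 2>0]
(C,S,Z): not NE [P3→X gives 2>0]

NE set: (B,P,Z), (B,R,X)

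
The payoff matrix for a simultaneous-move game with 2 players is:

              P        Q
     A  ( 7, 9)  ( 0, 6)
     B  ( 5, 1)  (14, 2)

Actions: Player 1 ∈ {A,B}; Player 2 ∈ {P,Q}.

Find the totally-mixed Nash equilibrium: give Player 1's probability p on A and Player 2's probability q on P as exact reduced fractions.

p=1/4, q=7/8

P1 indiff ⇒ q·7+(1-q)·0 = q·5+(1-q)·14 ⇒ q(2) = (1-q)(14) ⇒ q = 7/8
P2 indiff ⇒ p·9+(1-p)·1 = p·6+(1-p)·2 ⇒ p(3) = (1-p)(1) ⇒ p = 1/4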